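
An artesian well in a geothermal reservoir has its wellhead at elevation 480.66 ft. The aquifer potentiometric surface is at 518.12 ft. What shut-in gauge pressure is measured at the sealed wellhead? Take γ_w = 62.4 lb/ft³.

Head above the cap: Δh = 518.12 − 480.66 = 37.46 ft.
P = γΔh/144 = 62.4 × 37.46 / 144 = 16.2 psi.

P ≈ 16.2 psi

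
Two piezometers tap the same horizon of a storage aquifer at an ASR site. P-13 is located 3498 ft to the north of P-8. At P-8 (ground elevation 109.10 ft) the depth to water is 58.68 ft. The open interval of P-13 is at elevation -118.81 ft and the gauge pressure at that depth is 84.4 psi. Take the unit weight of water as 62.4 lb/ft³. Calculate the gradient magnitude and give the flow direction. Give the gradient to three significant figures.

i ≈ 0.00730; groundwater flows toward the south

Total head at P-8: h = 109.10 − 58.68 = 50.42 ft.
Pressure head at P-13: ψ = 144·P/γ = 144 × 84.4 / 62.4 = 194.77 ft.
Total head at P-13: h = z + ψ = -118.81 + 194.77 = 75.96 ft.
Head difference: h(P-8) − h(P-13) = 50.42 − 75.96 = -25.54 ft.
Hydraulic gradient: i = |Δh| / L = 25.54 / 3498 = 0.00730.
Flow is from higher to lower head: from P-13 toward P-8, i.e. toward the south.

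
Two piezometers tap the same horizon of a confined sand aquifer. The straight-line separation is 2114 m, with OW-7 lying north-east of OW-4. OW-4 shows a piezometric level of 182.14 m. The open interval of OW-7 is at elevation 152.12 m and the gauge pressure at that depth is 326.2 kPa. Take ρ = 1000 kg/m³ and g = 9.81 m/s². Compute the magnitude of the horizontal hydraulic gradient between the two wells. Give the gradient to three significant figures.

i ≈ 0.00153

Total head at OW-4: h = 182.14 m (water level in the piezometer is the total head).
Pressure head at OW-7: ψ = P/(ρg) = 326.2×1000 / (1000 × 9.81) = 33.25 m.
Total head at OW-7: h = z + ψ = 152.12 + 33.25 = 185.37 m.
Head difference: h(OW-4) − h(OW-7) = 182.14 − 185.37 = -3.23 m.
Hydraulic gradient: i = |Δh| / L = 3.23 / 2114 = 0.00153.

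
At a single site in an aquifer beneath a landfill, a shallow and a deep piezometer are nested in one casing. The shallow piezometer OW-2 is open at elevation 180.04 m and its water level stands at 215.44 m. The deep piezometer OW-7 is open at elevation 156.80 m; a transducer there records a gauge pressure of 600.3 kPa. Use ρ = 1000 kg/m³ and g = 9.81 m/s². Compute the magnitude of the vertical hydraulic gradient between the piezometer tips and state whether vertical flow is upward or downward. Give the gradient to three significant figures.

Total head at OW-2: h = 215.44 m (water level in the standpipe).
Pressure head at OW-7: ψ = P/(ρg) = 600.3×1000 / (1000 × 9.81) = 61.19 m.
Total head at OW-7: h = z + ψ = 156.80 + 61.19 = 217.99 m.
Δh = h(OW-2) − h(OW-7) = 215.44 − 217.99 = -2.55 m.
Vertical separation Δz = 180.04 − 156.80 = 23.24 m.
|i_v| = |Δh| / Δz = 2.55 / 23.24 = 0.110.
Head is higher in the deep piezometer, so vertical flow is upward (discharge condition).

|i_v| ≈ 0.110; vertical flow is upward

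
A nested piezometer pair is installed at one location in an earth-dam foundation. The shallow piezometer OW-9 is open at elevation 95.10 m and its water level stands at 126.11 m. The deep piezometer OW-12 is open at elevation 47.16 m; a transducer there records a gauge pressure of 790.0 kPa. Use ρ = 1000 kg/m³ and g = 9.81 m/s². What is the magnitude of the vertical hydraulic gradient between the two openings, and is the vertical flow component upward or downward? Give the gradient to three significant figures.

|i_v| ≈ 0.0330; vertical flow is upward

Total head at OW-9: h = 126.11 m (water level in the standpipe).
Pressure head at OW-12: ψ = P/(ρg) = 790.0×1000 / (1000 × 9.81) = 80.53 m.
Total head at OW-12: h = z + ψ = 47.16 + 80.53 = 127.69 m.
Δh = h(OW-9) − h(OW-12) = 126.11 − 127.69 = -1.58 m.
Vertical separation Δz = 95.10 − 47.16 = 47.94 m.
|i_v| = |Δh| / Δz = 1.58 / 47.94 = 0.0330.
Head is higher in the deep piezometer, so vertical flow is upward (discharge condition).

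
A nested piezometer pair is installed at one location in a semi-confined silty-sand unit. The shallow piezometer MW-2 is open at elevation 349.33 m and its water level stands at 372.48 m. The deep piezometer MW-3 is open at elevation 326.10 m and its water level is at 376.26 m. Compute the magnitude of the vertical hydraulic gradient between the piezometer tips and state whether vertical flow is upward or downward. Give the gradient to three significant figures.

|i_v| ≈ 0.163; vertical flow is upward

Total head at MW-2: h = 372.48 m (water level in the standpipe).
Total head at MW-3: h = 376.26 m.
Δh = h(MW-2) − h(MW-3) = 372.48 − 376.26 = -3.78 m.
Vertical separation Δz = 349.33 − 326.10 = 23.23 m.
|i_v| = |Δh| / Δz = 3.78 / 23.23 = 0.163.
Head is higher in the deep piezometer, so vertical flow is upward (discharge condition).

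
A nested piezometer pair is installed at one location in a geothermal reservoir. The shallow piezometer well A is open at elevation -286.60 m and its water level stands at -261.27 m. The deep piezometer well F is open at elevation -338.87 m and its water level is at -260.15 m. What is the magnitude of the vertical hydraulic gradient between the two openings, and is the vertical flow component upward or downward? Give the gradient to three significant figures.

Total head at well A: h = -261.27 m (water level in the standpipe).
Total head at well F: h = -260.15 m.
Δh = h(well A) − h(well F) = -261.27 − (-260.15) = -1.12 m.
Vertical separation Δz = -286.60 − (-338.87) = 52.27 m.
|i_v| = |Δh| / Δz = 1.12 / 52.27 = 0.0214.
Head is higher in the deep piezometer, so vertical flow is upward (discharge condition).

|i_v| ≈ 0.0214; vertical flow is upward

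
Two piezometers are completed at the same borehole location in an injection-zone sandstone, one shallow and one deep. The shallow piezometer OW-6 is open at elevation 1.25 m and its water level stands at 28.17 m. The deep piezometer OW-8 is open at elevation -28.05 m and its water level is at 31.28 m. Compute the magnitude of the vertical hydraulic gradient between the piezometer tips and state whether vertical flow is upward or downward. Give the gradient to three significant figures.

Total head at OW-6: h = 28.17 m (water level in the standpipe).
Total head at OW-8: h = 31.28 m.
Δh = h(OW-6) − h(OW-8) = 28.17 − 31.28 = -3.11 m.
Vertical separation Δz = 1.25 − (-28.05) = 29.30 m.
|i_v| = |Δh| / Δz = 3.11 / 29.30 = 0.106.
Head is higher in the deep piezometer, so vertical flow is upward (discharge condition).

|i_v| ≈ 0.106; vertical flow is upward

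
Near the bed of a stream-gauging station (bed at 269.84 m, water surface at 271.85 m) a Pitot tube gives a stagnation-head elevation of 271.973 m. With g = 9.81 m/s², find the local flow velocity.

Near the bed, under hydrostatic conditions, the piezometric head (z + ψ) equals the free-surface elevation, 271.85 m.
Velocity head = total − piezometric = 271.973 − 271.85 = 0.123 m.
v = √(2g·h_v) = √(2 × 9.81 × 0.123) = 1.55 m/s.

v ≈ 1.55 m/s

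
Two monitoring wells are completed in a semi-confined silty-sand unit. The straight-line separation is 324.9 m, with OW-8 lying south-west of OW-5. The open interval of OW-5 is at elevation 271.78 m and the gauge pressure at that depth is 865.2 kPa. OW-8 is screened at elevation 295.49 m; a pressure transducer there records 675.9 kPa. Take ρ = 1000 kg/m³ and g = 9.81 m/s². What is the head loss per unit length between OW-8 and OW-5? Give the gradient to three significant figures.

i ≈ 0.0136 m/m

Pressure head at OW-5: ψ = P/(ρg) = 865.2×1000 / (1000 × 9.81) = 88.20 m.
Total head at OW-5: h = z + ψ = 271.78 + 88.20 = 359.98 m.
Pressure head at OW-8: ψ = P/(ρg) = 675.9×1000 / (1000 × 9.81) = 68.90 m.
Total head at OW-8: h = z + ψ = 295.49 + 68.90 = 364.39 m.
Head difference: h(OW-5) − h(OW-8) = 359.98 − 364.39 = -4.41 m.
Hydraulic gradient: i = |Δh| / L = 4.41 / 324.9 = 0.0136.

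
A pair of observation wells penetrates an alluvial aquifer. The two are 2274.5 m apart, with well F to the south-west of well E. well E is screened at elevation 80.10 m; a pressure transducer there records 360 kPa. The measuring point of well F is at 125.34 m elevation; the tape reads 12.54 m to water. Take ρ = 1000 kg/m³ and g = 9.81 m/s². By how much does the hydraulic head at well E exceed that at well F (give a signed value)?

Δh ≈ 4.00 m

Pressure head at well E: ψ = P/(ρg) = 360×1000 / (1000 × 9.81) = 36.70 m.
Total head at well E: h = z + ψ = 80.10 + 36.70 = 116.80 m.
Total head at well F: h = 125.34 − 12.54 = 112.80 m.
Head difference: h(well E) − h(well F) = 116.80 − 112.80 = 4.00 m.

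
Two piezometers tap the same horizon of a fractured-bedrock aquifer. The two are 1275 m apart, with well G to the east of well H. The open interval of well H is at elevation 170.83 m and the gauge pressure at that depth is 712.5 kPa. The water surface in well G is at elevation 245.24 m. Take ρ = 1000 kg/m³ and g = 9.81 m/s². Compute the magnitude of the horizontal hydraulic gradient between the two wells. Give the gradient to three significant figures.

Pressure head at well H: ψ = P/(ρg) = 712.5×1000 / (1000 × 9.81) = 72.63 m.
Total head at well H: h = z + ψ = 170.83 + 72.63 = 243.46 m.
Total head at well G: h = 245.24 m (water level in the piezometer is the total head).
Head difference: h(well H) − h(well G) = 243.46 − 245.24 = -1.78 m.
Hydraulic gradient: i = |Δh| / L = 1.78 / 1275 = 0.00140.

i ≈ 0.00140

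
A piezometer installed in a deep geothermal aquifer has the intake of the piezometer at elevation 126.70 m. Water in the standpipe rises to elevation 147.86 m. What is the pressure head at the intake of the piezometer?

ψ ≈ 21.16 m

Total head h = 147.86 m (the water-surface elevation in the piezometer).
Pressure head ψ = h − z = 147.86 − 126.70 = 21.16 m.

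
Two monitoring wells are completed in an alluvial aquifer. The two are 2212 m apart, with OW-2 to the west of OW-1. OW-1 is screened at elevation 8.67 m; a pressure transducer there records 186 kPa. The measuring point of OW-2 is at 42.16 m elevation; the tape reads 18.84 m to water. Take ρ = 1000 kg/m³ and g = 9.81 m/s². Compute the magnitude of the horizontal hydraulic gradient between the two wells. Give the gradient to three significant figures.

Pressure head at OW-1: ψ = P/(ρg) = 186×1000 / (1000 × 9.81) = 18.96 m.
Total head at OW-1: h = z + ψ = 8.67 + 18.96 = 27.63 m.
Total head at OW-2: h = 42.16 − 18.84 = 23.32 m.
Head difference: h(OW-1) − h(OW-2) = 27.63 − 23.32 = 4.31 m.
Hydraulic gradient: i = |Δh| / L = 4.31 / 2212 = 0.00195.

i ≈ 0.00195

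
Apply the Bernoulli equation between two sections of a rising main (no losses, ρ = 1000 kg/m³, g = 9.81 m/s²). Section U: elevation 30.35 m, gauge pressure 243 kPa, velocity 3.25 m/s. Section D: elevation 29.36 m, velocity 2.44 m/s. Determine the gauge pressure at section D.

P₂ ≈ 255 kPa

Pressure head at U: ψ₁ = P₁/(ρg) = 243×1000 / (1000 × 9.81) = 24.77 m.
Velocity heads: v₁²/2g = 3.25²/19.62 = 0.538 m; v₂²/2g = 2.44²/19.62 = 0.303 m.
Total head H = z₁ + ψ₁ + v₁²/2g = 30.35 + 24.77 + 0.538 = 55.66 m.
ψ₂ = H − z₂ − v₂²/2g = 55.66 − 29.36 − 0.303 = 26.00 m.
P₂ = ρgψ₂ = 1000 × 9.81 × 26.00 ≈ 255 kPa.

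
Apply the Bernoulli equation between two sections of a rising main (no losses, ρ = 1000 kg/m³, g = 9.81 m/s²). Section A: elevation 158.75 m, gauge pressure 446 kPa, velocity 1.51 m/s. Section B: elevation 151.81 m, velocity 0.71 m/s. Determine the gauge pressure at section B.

Pressure head at A: ψ₁ = P₁/(ρg) = 446×1000 / (1000 × 9.81) = 45.46 m.
Velocity heads: v₁²/2g = 1.51²/19.62 = 0.116 m; v₂²/2g = 0.71²/19.62 = 0.026 m.
Total head H = z₁ + ψ₁ + v₁²/2g = 158.75 + 45.46 + 0.116 = 204.33 m.
ψ₂ = H − z₂ − v₂²/2g = 204.33 − 151.81 − 0.026 = 52.49 m.
P₂ = ρgψ₂ = 1000 × 9.81 × 52.49 ≈ 515 kPa.

P₂ ≈ 515 kPa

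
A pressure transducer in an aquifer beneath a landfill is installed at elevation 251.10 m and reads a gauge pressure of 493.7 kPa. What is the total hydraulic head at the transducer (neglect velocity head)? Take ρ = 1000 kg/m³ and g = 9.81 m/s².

ψ = P/(ρg) = 493.7×1000 / (1000 × 9.81) = 50.33 m.
h = z + ψ = 251.10 + 50.33 = 301.43 m.

h ≈ 301.43 m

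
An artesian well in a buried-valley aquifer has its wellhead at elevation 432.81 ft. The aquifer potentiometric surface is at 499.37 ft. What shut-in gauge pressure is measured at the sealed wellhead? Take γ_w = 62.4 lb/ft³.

P ≈ 28.8 psi

Head above the cap: Δh = 499.37 − 432.81 = 66.56 ft.
P = γΔh/144 = 62.4 × 66.56 / 144 = 28.8 psi.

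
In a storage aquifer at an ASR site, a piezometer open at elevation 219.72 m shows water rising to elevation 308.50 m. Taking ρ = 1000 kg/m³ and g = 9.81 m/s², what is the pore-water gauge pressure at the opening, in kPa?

P ≈ 871 kPa

Pressure head ψ = h − z = 308.50 − 219.72 = 88.78 m.
P = ρgψ = 1000 × 9.81 × 88.78 = 870932 Pa ≈ 871 kPa.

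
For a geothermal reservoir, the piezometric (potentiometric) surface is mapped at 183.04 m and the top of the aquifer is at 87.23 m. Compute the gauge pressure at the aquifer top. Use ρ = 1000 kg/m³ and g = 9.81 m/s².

P ≈ 940 kPa

Pressure head at the aquifer top: ψ = h − z = 183.04 − 87.23 = 95.81 m.
P = ρgψ = 1000 × 9.81 × 95.81 = 939896 Pa ≈ 940 kPa.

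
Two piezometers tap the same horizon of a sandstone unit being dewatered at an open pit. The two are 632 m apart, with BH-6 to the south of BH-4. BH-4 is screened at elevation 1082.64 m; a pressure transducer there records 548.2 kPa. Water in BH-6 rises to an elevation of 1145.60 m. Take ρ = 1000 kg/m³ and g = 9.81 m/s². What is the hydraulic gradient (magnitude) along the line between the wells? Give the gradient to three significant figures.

i ≈ 0.0112

Pressure head at BH-4: ψ = P/(ρg) = 548.2×1000 / (1000 × 9.81) = 55.88 m.
Total head at BH-4: h = z + ψ = 1082.64 + 55.88 = 1138.52 m.
Total head at BH-6: h = 1145.60 m (water level in the piezometer is the total head).
Head difference: h(BH-4) − h(BH-6) = 1138.52 − 1145.60 = -7.08 m.
Hydraulic gradient: i = |Δh| / L = 7.08 / 632 = 0.0112.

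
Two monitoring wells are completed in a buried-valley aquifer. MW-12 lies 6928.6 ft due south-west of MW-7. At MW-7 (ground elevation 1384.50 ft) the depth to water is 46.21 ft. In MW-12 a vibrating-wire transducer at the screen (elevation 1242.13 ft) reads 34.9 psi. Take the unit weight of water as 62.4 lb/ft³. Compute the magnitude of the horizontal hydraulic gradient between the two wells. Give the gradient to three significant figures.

i ≈ 0.00225

Total head at MW-7: h = 1384.50 − 46.21 = 1338.29 ft.
Pressure head at MW-12: ψ = 144·P/γ = 144 × 34.9 / 62.4 = 80.54 ft.
Total head at MW-12: h = z + ψ = 1242.13 + 80.54 = 1322.67 ft.
Head difference: h(MW-7) − h(MW-12) = 1338.29 − 1322.67 = 15.62 ft.
Hydraulic gradient: i = |Δh| / L = 15.62 / 6928.6 = 0.00225.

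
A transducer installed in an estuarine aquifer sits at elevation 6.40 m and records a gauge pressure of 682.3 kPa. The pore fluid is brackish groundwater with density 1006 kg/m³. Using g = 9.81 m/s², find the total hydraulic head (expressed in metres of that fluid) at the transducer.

h ≈ 75.54 m

ψ = P/(ρg) = 682.3×1000 / (1006 × 9.81) = 69.14 m.
h = z + ψ = 6.40 + 69.14 = 75.54 m.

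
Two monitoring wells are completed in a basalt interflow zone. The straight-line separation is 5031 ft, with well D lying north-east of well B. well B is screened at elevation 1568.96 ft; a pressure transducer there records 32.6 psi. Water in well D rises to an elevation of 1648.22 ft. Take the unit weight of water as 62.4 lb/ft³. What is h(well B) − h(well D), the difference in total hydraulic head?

Pressure head at well B: ψ = 144·P/γ = 144 × 32.6 / 62.4 = 75.23 ft.
Total head at well B: h = z + ψ = 1568.96 + 75.23 = 1644.19 ft.
Total head at well D: h = 1648.22 ft (water level in the piezometer is the total head).
Head difference: h(well B) − h(well D) = 1644.19 − 1648.22 = -4.03 ft.

Δh ≈ -4.03 ft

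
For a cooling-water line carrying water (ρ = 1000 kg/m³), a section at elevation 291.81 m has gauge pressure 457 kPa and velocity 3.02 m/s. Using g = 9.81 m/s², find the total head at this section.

h ≈ 338.86 m

Pressure head ψ = P/(ρg) = 457×1000 / (1000 × 9.81) = 46.59 m.
Velocity head = v²/(2g) = 3.02² / (2 × 9.81) = 0.465 m.
h = z + ψ + v²/(2g) = 291.81 + 46.59 + 0.465 = 338.86 m.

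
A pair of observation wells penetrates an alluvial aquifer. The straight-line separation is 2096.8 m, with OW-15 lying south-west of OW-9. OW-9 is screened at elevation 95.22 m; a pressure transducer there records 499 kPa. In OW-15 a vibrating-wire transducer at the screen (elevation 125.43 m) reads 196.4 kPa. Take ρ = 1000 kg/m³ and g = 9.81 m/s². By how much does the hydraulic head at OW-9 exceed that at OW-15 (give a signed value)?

Δh ≈ 0.64 m

Pressure head at OW-9: ψ = P/(ρg) = 499×1000 / (1000 × 9.81) = 50.87 m.
Total head at OW-9: h = z + ψ = 95.22 + 50.87 = 146.09 m.
Pressure head at OW-15: ψ = P/(ρg) = 196.4×1000 / (1000 × 9.81) = 20.02 m.
Total head at OW-15: h = z + ψ = 125.43 + 20.02 = 145.45 m.
Head difference: h(OW-9) − h(OW-15) = 146.09 − 145.45 = 0.64 m.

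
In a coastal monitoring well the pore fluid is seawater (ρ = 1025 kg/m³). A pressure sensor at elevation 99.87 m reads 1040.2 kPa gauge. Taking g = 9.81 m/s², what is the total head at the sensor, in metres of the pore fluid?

ψ = P/(ρg) = 1040.2×1000 / (1025 × 9.81) = 103.45 m.
h = z + ψ = 99.87 + 103.45 = 203.32 m.

h ≈ 203.32 m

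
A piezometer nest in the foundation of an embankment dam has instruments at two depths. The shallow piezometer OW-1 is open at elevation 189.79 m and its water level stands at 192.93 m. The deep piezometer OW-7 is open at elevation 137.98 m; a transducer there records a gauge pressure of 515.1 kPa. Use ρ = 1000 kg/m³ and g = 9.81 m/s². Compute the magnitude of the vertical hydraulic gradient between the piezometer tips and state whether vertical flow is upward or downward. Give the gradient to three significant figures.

Total head at OW-1: h = 192.93 m (water level in the standpipe).
Pressure head at OW-7: ψ = P/(ρg) = 515.1×1000 / (1000 × 9.81) = 52.51 m.
Total head at OW-7: h = z + ψ = 137.98 + 52.51 = 190.49 m.
Δh = h(OW-1) − h(OW-7) = 192.93 − 190.49 = 2.44 m.
Vertical separation Δz = 189.79 − 137.98 = 51.81 m.
|i_v| = |Δh| / Δz = 2.44 / 51.81 = 0.0471.
Head is higher in the shallow piezometer, so vertical flow is downward (recharge condition).

|i_v| ≈ 0.0471; vertical flow is downward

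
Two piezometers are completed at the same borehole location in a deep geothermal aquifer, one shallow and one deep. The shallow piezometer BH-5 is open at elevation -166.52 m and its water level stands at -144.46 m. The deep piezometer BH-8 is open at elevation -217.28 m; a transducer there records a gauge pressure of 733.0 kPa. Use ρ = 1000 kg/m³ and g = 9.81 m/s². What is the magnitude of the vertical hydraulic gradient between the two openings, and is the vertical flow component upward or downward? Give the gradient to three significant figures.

Total head at BH-5: h = -144.46 m (water level in the standpipe).
Pressure head at BH-8: ψ = P/(ρg) = 733.0×1000 / (1000 × 9.81) = 74.72 m.
Total head at BH-8: h = z + ψ = -217.28 + 74.72 = -142.56 m.
Δh = h(BH-5) − h(BH-8) = -144.46 − (-142.56) = -1.90 m.
Vertical separation Δz = -166.52 − (-217.28) = 50.76 m.
|i_v| = |Δh| / Δz = 1.90 / 50.76 = 0.0374.
Head is higher in the deep piezometer, so vertical flow is upward (discharge condition).

|i_v| ≈ 0.0374; vertical flow is upward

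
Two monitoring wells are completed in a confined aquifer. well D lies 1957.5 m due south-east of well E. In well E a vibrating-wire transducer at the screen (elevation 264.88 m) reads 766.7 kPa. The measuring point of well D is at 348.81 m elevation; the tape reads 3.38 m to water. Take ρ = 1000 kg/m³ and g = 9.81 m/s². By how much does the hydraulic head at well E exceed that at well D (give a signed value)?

Δh ≈ -2.40 m

Pressure head at well E: ψ = P/(ρg) = 766.7×1000 / (1000 × 9.81) = 78.15 m.
Total head at well E: h = z + ψ = 264.88 + 78.15 = 343.03 m.
Total head at well D: h = 348.81 − 3.38 = 345.43 m.
Head difference: h(well E) − h(well D) = 343.03 − 345.43 = -2.40 m.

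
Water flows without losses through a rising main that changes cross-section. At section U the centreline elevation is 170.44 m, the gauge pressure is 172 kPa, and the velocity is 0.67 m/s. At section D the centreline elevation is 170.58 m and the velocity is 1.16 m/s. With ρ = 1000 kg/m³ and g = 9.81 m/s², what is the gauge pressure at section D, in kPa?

P₂ ≈ 170 kPa

Pressure head at U: ψ₁ = P₁/(ρg) = 172×1000 / (1000 × 9.81) = 17.53 m.
Velocity heads: v₁²/2g = 0.67²/19.62 = 0.023 m; v₂²/2g = 1.16²/19.62 = 0.069 m.
Total head H = z₁ + ψ₁ + v₁²/2g = 170.44 + 17.53 + 0.023 = 187.99 m.
ψ₂ = H − z₂ − v₂²/2g = 187.99 − 170.58 − 0.069 = 17.34 m.
P₂ = ρgψ₂ = 1000 × 9.81 × 17.34 ≈ 170 kPa.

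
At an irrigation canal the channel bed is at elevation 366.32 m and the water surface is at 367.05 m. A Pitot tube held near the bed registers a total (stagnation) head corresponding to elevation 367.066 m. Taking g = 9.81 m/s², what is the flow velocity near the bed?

Near the bed, under hydrostatic conditions, the piezometric head (z + ψ) equals the free-surface elevation, 367.05 m.
Velocity head = total − piezometric = 367.066 − 367.05 = 0.016 m.
v = √(2g·h_v) = √(2 × 9.81 × 0.016) = 0.560 m/s.

v ≈ 0.560 m/s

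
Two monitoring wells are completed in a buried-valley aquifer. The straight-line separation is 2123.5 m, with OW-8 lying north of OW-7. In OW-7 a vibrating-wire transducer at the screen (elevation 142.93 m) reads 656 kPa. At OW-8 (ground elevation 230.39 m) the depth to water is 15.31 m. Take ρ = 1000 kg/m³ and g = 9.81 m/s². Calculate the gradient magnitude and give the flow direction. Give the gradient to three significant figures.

i ≈ 0.00249; groundwater flows toward the south

Pressure head at OW-7: ψ = P/(ρg) = 656×1000 / (1000 × 9.81) = 66.87 m.
Total head at OW-7: h = z + ψ = 142.93 + 66.87 = 209.80 m.
Total head at OW-8: h = 230.39 − 15.31 = 215.08 m.
Head difference: h(OW-7) − h(OW-8) = 209.80 − 215.08 = -5.28 m.
Hydraulic gradient: i = |Δh| / L = 5.28 / 2123.5 = 0.00249.
Flow is from higher to lower head: from OW-8 toward OW-7, i.e. toward the south.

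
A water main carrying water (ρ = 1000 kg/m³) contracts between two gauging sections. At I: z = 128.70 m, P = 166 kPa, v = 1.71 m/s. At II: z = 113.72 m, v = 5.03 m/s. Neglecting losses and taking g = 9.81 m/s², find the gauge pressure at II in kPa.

P₂ ≈ 302 kPa

Pressure head at I: ψ₁ = P₁/(ρg) = 166×1000 / (1000 × 9.81) = 16.92 m.
Velocity heads: v₁²/2g = 1.71²/19.62 = 0.149 m; v₂²/2g = 5.03²/19.62 = 1.290 m.
Total head H = z₁ + ψ₁ + v₁²/2g = 128.70 + 16.92 + 0.149 = 145.77 m.
ψ₂ = H − z₂ − v₂²/2g = 145.77 − 113.72 − 1.290 = 30.76 m.
P₂ = ρgψ₂ = 1000 × 9.81 × 30.76 ≈ 302 kPa.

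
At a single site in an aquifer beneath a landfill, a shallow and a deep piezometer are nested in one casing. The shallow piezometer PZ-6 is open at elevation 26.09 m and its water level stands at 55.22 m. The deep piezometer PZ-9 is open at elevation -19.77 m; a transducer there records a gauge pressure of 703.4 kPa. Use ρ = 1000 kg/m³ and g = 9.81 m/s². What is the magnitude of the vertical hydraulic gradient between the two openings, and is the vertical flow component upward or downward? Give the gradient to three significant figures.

|i_v| ≈ 0.0717; vertical flow is downward

Total head at PZ-6: h = 55.22 m (water level in the standpipe).
Pressure head at PZ-9: ψ = P/(ρg) = 703.4×1000 / (1000 × 9.81) = 71.70 m.
Total head at PZ-9: h = z + ψ = -19.77 + 71.70 = 51.93 m.
Δh = h(PZ-6) − h(PZ-9) = 55.22 − 51.93 = 3.29 m.
Vertical separation Δz = 26.09 − (-19.77) = 45.86 m.
|i_v| = |Δh| / Δz = 3.29 / 45.86 = 0.0717.
Head is higher in the shallow piezometer, so vertical flow is downward (recharge condition).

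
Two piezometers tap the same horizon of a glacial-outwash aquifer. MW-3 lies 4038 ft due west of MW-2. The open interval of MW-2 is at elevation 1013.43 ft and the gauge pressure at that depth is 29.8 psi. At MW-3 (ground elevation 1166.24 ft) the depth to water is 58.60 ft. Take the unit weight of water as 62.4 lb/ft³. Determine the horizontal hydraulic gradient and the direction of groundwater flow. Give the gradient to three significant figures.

i ≈ 0.00630; groundwater flows toward the east

Pressure head at MW-2: ψ = 144·P/γ = 144 × 29.8 / 62.4 = 68.77 ft.
Total head at MW-2: h = z + ψ = 1013.43 + 68.77 = 1082.20 ft.
Total head at MW-3: h = 1166.24 − 58.60 = 1107.64 ft.
Head difference: h(MW-2) − h(MW-3) = 1082.20 − 1107.64 = -25.44 ft.
Hydraulic gradient: i = |Δh| / L = 25.44 / 4038 = 0.00630.
Flow is from higher to lower head: from MW-3 toward MW-2, i.e. toward the east.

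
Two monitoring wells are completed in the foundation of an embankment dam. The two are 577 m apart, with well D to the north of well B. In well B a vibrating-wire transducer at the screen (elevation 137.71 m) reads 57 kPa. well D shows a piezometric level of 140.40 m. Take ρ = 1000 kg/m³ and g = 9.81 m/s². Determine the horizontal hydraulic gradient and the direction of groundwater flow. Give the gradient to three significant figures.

i ≈ 0.00541; groundwater flows toward the north

Pressure head at well B: ψ = P/(ρg) = 57×1000 / (1000 × 9.81) = 5.81 m.
Total head at well B: h = z + ψ = 137.71 + 5.81 = 143.52 m.
Total head at well D: h = 140.40 m (water level in the piezometer is the total head).
Head difference: h(well B) − h(well D) = 143.52 − 140.40 = 3.12 m.
Hydraulic gradient: i = |Δh| / L = 3.12 / 577 = 0.00541.
Flow is from higher to lower head: from well B toward well D, i.e. toward the north.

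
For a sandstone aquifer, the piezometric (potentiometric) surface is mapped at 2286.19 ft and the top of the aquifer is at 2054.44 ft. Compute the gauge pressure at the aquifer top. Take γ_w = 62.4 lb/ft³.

P ≈ 100 psi

Pressure head at the aquifer top: ψ = h − z = 2286.19 − 2054.44 = 231.75 ft.
P = γψ/144 = 62.4 × 231.75 / 144 = 100 psi.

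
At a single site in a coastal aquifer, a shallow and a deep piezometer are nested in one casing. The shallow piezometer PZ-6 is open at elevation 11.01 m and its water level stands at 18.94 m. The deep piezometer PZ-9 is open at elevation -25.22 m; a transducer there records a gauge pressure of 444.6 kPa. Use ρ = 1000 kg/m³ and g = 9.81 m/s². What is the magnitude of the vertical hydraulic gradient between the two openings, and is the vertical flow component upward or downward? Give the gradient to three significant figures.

Total head at PZ-6: h = 18.94 m (water level in the standpipe).
Pressure head at PZ-9: ψ = P/(ρg) = 444.6×1000 / (1000 × 9.81) = 45.32 m.
Total head at PZ-9: h = z + ψ = -25.22 + 45.32 = 20.10 m.
Δh = h(PZ-6) − h(PZ-9) = 18.94 − 20.10 = -1.16 m.
Vertical separation Δz = 11.01 − (-25.22) = 36.23 m.
|i_v| = |Δh| / Δz = 1.16 / 36.23 = 0.0320.
Head is higher in the deep piezometer, so vertical flow is upward (discharge condition).

|i_v| ≈ 0.0320; vertical flow is upward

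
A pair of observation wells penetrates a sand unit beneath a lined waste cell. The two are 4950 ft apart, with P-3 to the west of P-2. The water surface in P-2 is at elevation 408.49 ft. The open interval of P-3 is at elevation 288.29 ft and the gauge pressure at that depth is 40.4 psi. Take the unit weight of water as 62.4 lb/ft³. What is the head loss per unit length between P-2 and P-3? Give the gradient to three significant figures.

i ≈ 0.00545 ft/ft

Total head at P-2: h = 408.49 ft (water level in the piezometer is the total head).
Pressure head at P-3: ψ = 144·P/γ = 144 × 40.4 / 62.4 = 93.23 ft.
Total head at P-3: h = z + ψ = 288.29 + 93.23 = 381.52 ft.
Head difference: h(P-2) − h(P-3) = 408.49 − 381.52 = 26.97 ft.
Hydraulic gradient: i = |Δh| / L = 26.97 / 4950 = 0.00545.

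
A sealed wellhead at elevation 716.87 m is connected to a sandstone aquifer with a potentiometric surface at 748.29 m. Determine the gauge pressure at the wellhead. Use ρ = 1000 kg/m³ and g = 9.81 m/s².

P ≈ 308 kPa

Head above the cap: Δh = 748.29 − 716.87 = 31.42 m.
P = ρgΔh = 1000 × 9.81 × 31.42 = 308230 Pa ≈ 308 kPa.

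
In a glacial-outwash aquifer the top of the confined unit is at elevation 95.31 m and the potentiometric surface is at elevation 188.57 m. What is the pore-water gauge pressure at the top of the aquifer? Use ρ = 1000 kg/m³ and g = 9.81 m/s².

Pressure head at the aquifer top: ψ = h − z = 188.57 − 95.31 = 93.26 m.
P = ρgψ = 1000 × 9.81 × 93.26 = 914881 Pa ≈ 915 kPa.

P ≈ 915 kPa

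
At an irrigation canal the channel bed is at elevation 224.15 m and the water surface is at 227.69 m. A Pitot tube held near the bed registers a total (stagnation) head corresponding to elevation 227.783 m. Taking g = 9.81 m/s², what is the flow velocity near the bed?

Near the bed, under hydrostatic conditions, the piezometric head (z + ψ) equals the free-surface elevation, 227.69 m.
Velocity head = total − piezometric = 227.783 − 227.69 = 0.093 m.
v = √(2g·h_v) = √(2 × 9.81 × 0.093) = 1.35 m/s.

v ≈ 1.35 m/s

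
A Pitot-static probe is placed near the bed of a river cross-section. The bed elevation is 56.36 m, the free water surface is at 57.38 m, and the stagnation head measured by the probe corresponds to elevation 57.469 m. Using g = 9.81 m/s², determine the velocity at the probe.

Near the bed, under hydrostatic conditions, the piezometric head (z + ψ) equals the free-surface elevation, 57.38 m.
Velocity head = total − piezometric = 57.469 − 57.38 = 0.089 m.
v = √(2g·h_v) = √(2 × 9.81 × 0.089) = 1.32 m/s.

v ≈ 1.32 m/s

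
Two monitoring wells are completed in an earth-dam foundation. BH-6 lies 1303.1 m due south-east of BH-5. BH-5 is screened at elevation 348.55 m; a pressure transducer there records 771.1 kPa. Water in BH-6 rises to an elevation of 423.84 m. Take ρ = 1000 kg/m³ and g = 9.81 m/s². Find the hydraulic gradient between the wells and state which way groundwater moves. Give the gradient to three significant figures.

i ≈ 0.00254; groundwater flows toward the south-east

Pressure head at BH-5: ψ = P/(ρg) = 771.1×1000 / (1000 × 9.81) = 78.60 m.
Total head at BH-5: h = z + ψ = 348.55 + 78.60 = 427.15 m.
Total head at BH-6: h = 423.84 m (water level in the piezometer is the total head).
Head difference: h(BH-5) − h(BH-6) = 427.15 − 423.84 = 3.31 m.
Hydraulic gradient: i = |Δh| / L = 3.31 / 1303.1 = 0.00254.
Flow is from higher to lower head: from BH-5 toward BH-6, i.e. toward the south-east.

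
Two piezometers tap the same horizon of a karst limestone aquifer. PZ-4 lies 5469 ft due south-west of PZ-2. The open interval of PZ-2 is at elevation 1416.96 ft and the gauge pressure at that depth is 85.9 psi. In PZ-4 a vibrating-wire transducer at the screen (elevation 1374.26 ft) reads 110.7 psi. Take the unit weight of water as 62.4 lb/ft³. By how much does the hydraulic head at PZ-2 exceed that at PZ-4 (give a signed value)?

Δh ≈ -14.53 ft

Pressure head at PZ-2: ψ = 144·P/γ = 144 × 85.9 / 62.4 = 198.23 ft.
Total head at PZ-2: h = z + ψ = 1416.96 + 198.23 = 1615.19 ft.
Pressure head at PZ-4: ψ = 144·P/γ = 144 × 110.7 / 62.4 = 255.46 ft.
Total head at PZ-4: h = z + ψ = 1374.26 + 255.46 = 1629.72 ft.
Head difference: h(PZ-2) − h(PZ-4) = 1615.19 − 1629.72 = -14.53 ft.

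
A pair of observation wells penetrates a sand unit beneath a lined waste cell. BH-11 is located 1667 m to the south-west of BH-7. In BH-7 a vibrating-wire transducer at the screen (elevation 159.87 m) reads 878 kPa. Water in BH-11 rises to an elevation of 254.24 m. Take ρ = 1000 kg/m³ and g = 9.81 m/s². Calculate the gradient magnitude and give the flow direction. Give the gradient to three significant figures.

Pressure head at BH-7: ψ = P/(ρg) = 878×1000 / (1000 × 9.81) = 89.50 m.
Total head at BH-7: h = z + ψ = 159.87 + 89.50 = 249.37 m.
Total head at BH-11: h = 254.24 m (water level in the piezometer is the total head).
Head difference: h(BH-7) − h(BH-11) = 249.37 − 254.24 = -4.87 m.
Hydraulic gradient: i = |Δh| / L = 4.87 / 1667 = 0.00292.
Flow is from higher to lower head: from BH-11 toward BH-7, i.e. toward the north-east.

i ≈ 0.00292; groundwater flows toward the north-east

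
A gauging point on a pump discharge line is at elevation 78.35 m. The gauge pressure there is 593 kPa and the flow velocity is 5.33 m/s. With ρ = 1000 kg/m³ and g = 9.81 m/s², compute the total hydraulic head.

h ≈ 140.25 m

Pressure head ψ = P/(ρg) = 593×1000 / (1000 × 9.81) = 60.45 m.
Velocity head = v²/(2g) = 5.33² / (2 × 9.81) = 1.448 m.
h = z + ψ + v²/(2g) = 78.35 + 60.45 + 1.448 = 140.25 m.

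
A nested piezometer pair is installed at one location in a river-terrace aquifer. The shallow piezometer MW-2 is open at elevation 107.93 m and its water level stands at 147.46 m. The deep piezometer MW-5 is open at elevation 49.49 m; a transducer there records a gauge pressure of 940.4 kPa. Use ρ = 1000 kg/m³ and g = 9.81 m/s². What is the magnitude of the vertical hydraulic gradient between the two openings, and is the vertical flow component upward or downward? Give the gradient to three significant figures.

|i_v| ≈ 0.0361; vertical flow is downward

Total head at MW-2: h = 147.46 m (water level in the standpipe).
Pressure head at MW-5: ψ = P/(ρg) = 940.4×1000 / (1000 × 9.81) = 95.86 m.
Total head at MW-5: h = z + ψ = 49.49 + 95.86 = 145.35 m.
Δh = h(MW-2) − h(MW-5) = 147.46 − 145.35 = 2.11 m.
Vertical separation Δz = 107.93 − 49.49 = 58.44 m.
|i_v| = |Δh| / Δz = 2.11 / 58.44 = 0.0361.
Head is higher in the shallow piezometer, so vertical flow is downward (recharge condition).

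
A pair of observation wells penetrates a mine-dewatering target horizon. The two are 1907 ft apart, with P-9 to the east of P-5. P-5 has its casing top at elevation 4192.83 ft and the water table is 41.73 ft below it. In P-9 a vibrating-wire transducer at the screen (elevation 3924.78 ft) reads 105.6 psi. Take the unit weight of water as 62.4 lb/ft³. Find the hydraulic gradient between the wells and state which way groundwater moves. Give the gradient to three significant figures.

i ≈ 0.00911; groundwater flows toward the west

Total head at P-5: h = 4192.83 − 41.73 = 4151.10 ft.
Pressure head at P-9: ψ = 144·P/γ = 144 × 105.6 / 62.4 = 243.69 ft.
Total head at P-9: h = z + ψ = 3924.78 + 243.69 = 4168.47 ft.
Head difference: h(P-5) − h(P-9) = 4151.10 − 4168.47 = -17.37 ft.
Hydraulic gradient: i = |Δh| / L = 17.37 / 1907 = 0.00911.
Flow is from higher to lower head: from P-9 toward P-5, i.e. toward the west.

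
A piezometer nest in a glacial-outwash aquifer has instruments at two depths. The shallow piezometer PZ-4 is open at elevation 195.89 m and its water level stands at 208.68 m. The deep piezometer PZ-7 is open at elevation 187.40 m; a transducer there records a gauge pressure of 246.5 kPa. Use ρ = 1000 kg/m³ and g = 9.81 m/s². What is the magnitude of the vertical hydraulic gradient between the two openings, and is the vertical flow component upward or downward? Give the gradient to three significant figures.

|i_v| ≈ 0.453; vertical flow is upward

Total head at PZ-4: h = 208.68 m (water level in the standpipe).
Pressure head at PZ-7: ψ = P/(ρg) = 246.5×1000 / (1000 × 9.81) = 25.13 m.
Total head at PZ-7: h = z + ψ = 187.40 + 25.13 = 212.53 m.
Δh = h(PZ-4) − h(PZ-7) = 208.68 − 212.53 = -3.85 m.
Vertical separation Δz = 195.89 − 187.40 = 8.49 m.
|i_v| = |Δh| / Δz = 3.85 / 8.49 = 0.453.
Head is higher in the deep piezometer, so vertical flow is upward (discharge condition).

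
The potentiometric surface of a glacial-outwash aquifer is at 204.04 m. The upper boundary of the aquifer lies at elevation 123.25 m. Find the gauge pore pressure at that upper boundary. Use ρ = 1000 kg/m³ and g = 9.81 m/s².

P ≈ 793 kPa

Pressure head at the aquifer top: ψ = h − z = 204.04 − 123.25 = 80.79 m.
P = ρgψ = 1000 × 9.81 × 80.79 = 792550 Pa ≈ 793 kPa.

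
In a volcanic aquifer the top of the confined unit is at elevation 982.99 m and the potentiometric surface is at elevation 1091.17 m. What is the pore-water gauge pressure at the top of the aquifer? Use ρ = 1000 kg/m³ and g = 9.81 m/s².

P ≈ 1060 kPa

Pressure head at the aquifer top: ψ = h − z = 1091.17 − 982.99 = 108.18 m.
P = ρgψ = 1000 × 9.81 × 108.18 = 1061246 Pa ≈ 1060 kPa.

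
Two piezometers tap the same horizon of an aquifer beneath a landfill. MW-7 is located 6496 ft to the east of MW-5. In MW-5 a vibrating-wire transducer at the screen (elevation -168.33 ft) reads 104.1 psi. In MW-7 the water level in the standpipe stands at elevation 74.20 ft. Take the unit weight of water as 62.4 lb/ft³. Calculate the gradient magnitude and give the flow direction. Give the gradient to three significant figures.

i ≈ 0.000354; groundwater flows toward the west

Pressure head at MW-5: ψ = 144·P/γ = 144 × 104.1 / 62.4 = 240.23 ft.
Total head at MW-5: h = z + ψ = -168.33 + 240.23 = 71.90 ft.
Total head at MW-7: h = 74.20 ft (water level in the piezometer is the total head).
Head difference: h(MW-5) − h(MW-7) = 71.90 − 74.20 = -2.30 ft.
Hydraulic gradient: i = |Δh| / L = 2.30 / 6496 = 0.000354.
Flow is from higher to lower head: from MW-7 toward MW-5, i.e. toward the west.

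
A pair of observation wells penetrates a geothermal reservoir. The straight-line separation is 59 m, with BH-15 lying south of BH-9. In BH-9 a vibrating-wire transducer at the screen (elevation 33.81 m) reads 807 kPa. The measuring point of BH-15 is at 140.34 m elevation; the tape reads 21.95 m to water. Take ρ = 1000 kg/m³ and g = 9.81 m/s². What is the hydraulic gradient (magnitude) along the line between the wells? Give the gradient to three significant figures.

Pressure head at BH-9: ψ = P/(ρg) = 807×1000 / (1000 × 9.81) = 82.26 m.
Total head at BH-9: h = z + ψ = 33.81 + 82.26 = 116.07 m.
Total head at BH-15: h = 140.34 − 21.95 = 118.39 m.
Head difference: h(BH-9) − h(BH-15) = 116.07 − 118.39 = -2.32 m.
Hydraulic gradient: i = |Δh| / L = 2.32 / 59 = 0.0393.

i ≈ 0.0393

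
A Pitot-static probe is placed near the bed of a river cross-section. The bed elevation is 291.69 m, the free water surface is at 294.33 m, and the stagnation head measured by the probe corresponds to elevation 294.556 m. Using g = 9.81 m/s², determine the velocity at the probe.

v ≈ 2.11 m/s

Near the bed, under hydrostatic conditions, the piezometric head (z + ψ) equals the free-surface elevation, 294.33 m.
Velocity head = total − piezometric = 294.556 − 294.33 = 0.226 m.
v = √(2g·h_v) = √(2 × 9.81 × 0.226) = 2.11 m/s.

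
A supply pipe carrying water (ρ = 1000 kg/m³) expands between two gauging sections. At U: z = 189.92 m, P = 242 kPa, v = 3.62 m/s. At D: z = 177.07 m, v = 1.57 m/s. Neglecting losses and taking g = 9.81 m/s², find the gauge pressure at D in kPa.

Pressure head at U: ψ₁ = P₁/(ρg) = 242×1000 / (1000 × 9.81) = 24.67 m.
Velocity heads: v₁²/2g = 3.62²/19.62 = 0.668 m; v₂²/2g = 1.57²/19.62 = 0.126 m.
Total head H = z₁ + ψ₁ + v₁²/2g = 189.92 + 24.67 + 0.668 = 215.26 m.
ψ₂ = H − z₂ − v₂²/2g = 215.26 − 177.07 − 0.126 = 38.06 m.
P₂ = ρgψ₂ = 1000 × 9.81 × 38.06 ≈ 373 kPa.

P₂ ≈ 373 kPa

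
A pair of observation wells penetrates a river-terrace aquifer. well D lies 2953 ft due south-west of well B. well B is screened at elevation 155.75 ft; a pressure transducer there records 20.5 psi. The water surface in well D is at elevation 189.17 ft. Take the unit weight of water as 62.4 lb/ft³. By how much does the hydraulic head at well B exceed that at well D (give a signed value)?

Pressure head at well B: ψ = 144·P/γ = 144 × 20.5 / 62.4 = 47.31 ft.
Total head at well B: h = z + ψ = 155.75 + 47.31 = 203.06 ft.
Total head at well D: h = 189.17 ft (water level in the piezometer is the total head).
Head difference: h(well B) − h(well D) = 203.06 − 189.17 = 13.89 ft.

Δh ≈ 13.89 ft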